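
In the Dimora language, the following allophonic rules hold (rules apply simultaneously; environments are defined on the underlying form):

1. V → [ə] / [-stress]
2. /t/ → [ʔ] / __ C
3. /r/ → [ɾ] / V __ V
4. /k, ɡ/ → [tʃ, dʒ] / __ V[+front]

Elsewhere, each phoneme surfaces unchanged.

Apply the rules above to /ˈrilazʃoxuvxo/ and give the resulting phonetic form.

/r/ (word-initial) fails the environment for rule 3, so it stays [r].
/i/ (between /r/ and /l/) is in the target of rule 1 but the environment (in an unstressed syllable) is not met → [i].
/l/ stays [l].
Rule 1 applies to /a/ (between /l/ and /z/: in an unstressed syllable) → [ə].
/z/ (between /a/ and /ʃ/) is unaffected → [z].
/ʃ/ (between /z/ and /o/): no rule targets it → [ʃ].
/o/ (between /ʃ/ and /x/) occurs in an unstressed syllable → [ə] by rule 1.
/x/ (between /o/ and /u/) is unaffected → [x].
/u/ (between /x/ and /v/) occurs in an unstressed syllable → [ə] by rule 1.
/v/ (between /u/ and /x/) is unaffected → [v].
/x/ (between /v/ and /o/) is unaffected → [x].
/o/ (word-final) occurs in an unstressed syllable → [ə] by rule 1.

[ˈriləzʃəxəvxə]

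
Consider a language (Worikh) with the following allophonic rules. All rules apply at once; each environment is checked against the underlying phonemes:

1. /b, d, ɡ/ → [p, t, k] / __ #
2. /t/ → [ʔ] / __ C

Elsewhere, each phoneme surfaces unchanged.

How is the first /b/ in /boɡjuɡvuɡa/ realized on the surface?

/b/ — word-initial; rule 1 does not apply here → [b].

[b]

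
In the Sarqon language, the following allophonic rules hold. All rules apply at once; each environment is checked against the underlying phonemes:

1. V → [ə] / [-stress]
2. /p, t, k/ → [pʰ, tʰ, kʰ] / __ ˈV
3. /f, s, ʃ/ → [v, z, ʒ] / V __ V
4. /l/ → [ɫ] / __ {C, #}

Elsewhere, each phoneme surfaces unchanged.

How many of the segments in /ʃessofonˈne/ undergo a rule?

Segments that undergo a rule: /e/ → [ə] (rule 1); /o/ → [ə] (rule 1); /f/ → [v] (rule 3); /o/ → [ə] (rule 1).
All other segments surface unchanged.

4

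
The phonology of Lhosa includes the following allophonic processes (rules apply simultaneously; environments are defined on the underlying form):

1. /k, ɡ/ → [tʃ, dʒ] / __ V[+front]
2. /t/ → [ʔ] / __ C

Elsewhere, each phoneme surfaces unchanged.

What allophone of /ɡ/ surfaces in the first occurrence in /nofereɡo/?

[ɡ]

/ɡ/ (between /e/ and /o/) is in the target of rule 1 but the environment (before a front vowel) is not met → [ɡ].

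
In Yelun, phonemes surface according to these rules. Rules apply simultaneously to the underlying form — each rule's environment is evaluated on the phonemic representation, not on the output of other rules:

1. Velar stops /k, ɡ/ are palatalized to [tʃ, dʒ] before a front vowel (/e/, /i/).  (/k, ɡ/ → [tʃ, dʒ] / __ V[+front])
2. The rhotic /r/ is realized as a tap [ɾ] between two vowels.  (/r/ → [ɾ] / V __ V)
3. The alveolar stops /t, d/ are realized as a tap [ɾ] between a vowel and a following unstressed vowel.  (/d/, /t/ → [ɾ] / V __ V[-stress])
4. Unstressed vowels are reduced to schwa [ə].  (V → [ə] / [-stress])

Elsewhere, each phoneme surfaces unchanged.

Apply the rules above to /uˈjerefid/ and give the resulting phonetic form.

[əˈjeɾəfəd]

/u/ — word-initial, in an unstressed syllable — surfaces as [ə] (rule 4).
/e/ (between /j/ and /r/) is in the target of rule 4 but the environment (in an unstressed syllable) is not met → [e].
/r/ meets the environment for rule 2 (between two vowels) → [ɾ].
/e/ meets the environment for rule 4 (in an unstressed syllable) → [ə].
/i/ (between /f/ and /d/) occurs in an unstressed syllable → [ə] by rule 4.
/d/ (word-final): rule 3 targets it, but not between a vowel and a following unstressed vowel → unchanged [d].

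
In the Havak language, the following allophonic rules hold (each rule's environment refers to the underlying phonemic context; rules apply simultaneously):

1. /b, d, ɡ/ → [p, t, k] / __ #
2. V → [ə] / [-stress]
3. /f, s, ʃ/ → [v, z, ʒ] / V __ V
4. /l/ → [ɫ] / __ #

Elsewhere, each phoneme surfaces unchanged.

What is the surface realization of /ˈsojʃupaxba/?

[ˈsojʃəpəxbə]

/s/ (word-initial) is in the target of rule 3 but the environment (between two vowels) is not met → [s].
/o/ (between /s/ and /j/) is in the target of rule 2 but the environment (in an unstressed syllable) is not met → [o].
/j/ stays [j].
/ʃ/ (between /j/ and /u/): rule 3 targets it, but not between two vowels → unchanged [ʃ].
Rule 2 applies to /u/ (between /ʃ/ and /p/: in an unstressed syllable) → [ə].
/p/ (between /u/ and /a/): no rule targets it → [p].
/a/ (between /p/ and /x/) occurs in an unstressed syllable → [ə] by rule 2.
/x/ (between /a/ and /b/) is unaffected → [x].
/b/ (between /x/ and /a/): rule 1 targets it, but not word-finally → unchanged [b].
/a/ (word-final) occurs in an unstressed syllable → [ə] by rule 2.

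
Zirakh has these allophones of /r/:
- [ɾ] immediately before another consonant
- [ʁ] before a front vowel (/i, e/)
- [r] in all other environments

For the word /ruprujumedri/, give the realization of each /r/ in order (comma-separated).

Occurrence 1 (position 1): no conditioning environment matches → elsewhere allophone [r].
Occurrence 2 (position 4): no conditioning environment matches → elsewhere allophone [r].
Occurrence 3 (position 11): before a front vowel (/i, e/) → [ʁ].

[r], [r], [ʁ]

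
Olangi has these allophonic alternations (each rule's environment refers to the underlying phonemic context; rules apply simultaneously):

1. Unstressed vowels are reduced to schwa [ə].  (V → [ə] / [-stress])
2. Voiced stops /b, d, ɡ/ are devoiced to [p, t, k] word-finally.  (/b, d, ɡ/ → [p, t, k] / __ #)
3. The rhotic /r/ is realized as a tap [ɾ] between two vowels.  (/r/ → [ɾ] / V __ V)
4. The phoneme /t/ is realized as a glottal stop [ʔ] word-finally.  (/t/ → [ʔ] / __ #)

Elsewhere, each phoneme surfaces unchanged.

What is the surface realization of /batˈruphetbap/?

/b/ (word-initial) fails the environment for rule 2, so it stays [b].
Rule 1 applies to /a/ (between /b/ and /t/: in an unstressed syllable) → [ə].
/t/ (between /a/ and /r/) fails the environment for rule 4, so it stays [t].
/r/ (between /t/ and /u/): rule 3 targets it, but not between two vowels → unchanged [r].
/u/ (between /r/ and /p/) fails the environment for rule 1, so it stays [u].
/p/ (between /u/ and /h/): no rule targets it → [p].
/h/ — not in any rule's target class → [h].
/e/ (between /h/ and /t/) occurs in an unstressed syllable → [ə] by rule 1.
/t/ (between /e/ and /b/): rule 4 targets it, but not word-finally → unchanged [t].
/b/ (between /t/ and /a/) fails the environment for rule 2, so it stays [b].
/a/ meets the environment for rule 1 (in an unstressed syllable) → [ə].
/p/ (word-final): no rule targets it → [p].

[bətˈruphətbəp]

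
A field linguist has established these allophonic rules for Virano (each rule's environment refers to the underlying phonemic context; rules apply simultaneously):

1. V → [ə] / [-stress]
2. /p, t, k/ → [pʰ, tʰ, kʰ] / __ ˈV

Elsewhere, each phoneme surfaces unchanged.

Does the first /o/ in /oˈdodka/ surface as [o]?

/o/ (word-initial) occurs in an unstressed syllable → [ə] by rule 1.
The actual realization is [ə], not [o].

No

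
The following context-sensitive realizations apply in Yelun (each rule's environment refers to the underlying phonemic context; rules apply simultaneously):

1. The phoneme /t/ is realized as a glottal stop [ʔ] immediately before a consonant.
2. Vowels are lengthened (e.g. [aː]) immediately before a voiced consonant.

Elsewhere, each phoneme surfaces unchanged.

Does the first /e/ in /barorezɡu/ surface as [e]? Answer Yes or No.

/e/ (between /r/ and /z/): before a voiced consonant, so rule 2 applies → [eː].
The actual realization is [eː], not [e].

No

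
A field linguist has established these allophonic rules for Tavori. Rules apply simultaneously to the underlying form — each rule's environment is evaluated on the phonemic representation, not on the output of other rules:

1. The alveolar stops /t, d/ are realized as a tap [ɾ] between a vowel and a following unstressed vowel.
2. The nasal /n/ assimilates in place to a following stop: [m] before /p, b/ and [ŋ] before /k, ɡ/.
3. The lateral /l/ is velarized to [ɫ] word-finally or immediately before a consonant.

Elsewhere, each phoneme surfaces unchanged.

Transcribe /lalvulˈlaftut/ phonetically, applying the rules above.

[laɫvuɫˈlaftut]

/l/ — word-initial; rule 3 does not apply here → [l].
/l/ meets the environment for rule 3 (word-finally or immediately before a consonant) → [ɫ].
/l/ — between /u/ and /l/, word-finally or immediately before a consonant — surfaces as [ɫ] (rule 3).
/l/ — between /l/ and /a/; rule 3 does not apply here → [l].
/t/ (between /f/ and /u/): rule 1 targets it, but not between a vowel and a following unstressed vowel → unchanged [t].
/t/ (word-final) fails the environment for rule 1, so it stays [t].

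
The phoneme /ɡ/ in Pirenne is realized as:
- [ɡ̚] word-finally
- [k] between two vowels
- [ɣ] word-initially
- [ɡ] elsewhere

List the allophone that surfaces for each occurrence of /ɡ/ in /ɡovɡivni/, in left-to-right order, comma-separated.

[ɣ], [ɡ]

Occurrence 1 (position 1): word-initially → [ɣ].
Occurrence 2 (position 4): no conditioning environment matches → elsewhere allophone [ɡ].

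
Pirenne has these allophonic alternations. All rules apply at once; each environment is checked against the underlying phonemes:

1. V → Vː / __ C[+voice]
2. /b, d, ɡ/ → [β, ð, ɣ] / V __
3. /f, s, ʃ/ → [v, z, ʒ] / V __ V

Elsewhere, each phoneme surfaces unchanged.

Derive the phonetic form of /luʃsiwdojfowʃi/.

/l/ stays [l].
/u/ — between /l/ and /ʃ/; rule 1 does not apply here → [u].
/ʃ/ — between /u/ and /s/; rule 3 does not apply here → [ʃ].
/s/ (between /ʃ/ and /i/) fails the environment for rule 3, so it stays [s].
/i/ (between /s/ and /w/) occurs before a voiced consonant → [iː] by rule 1.
/w/ — not in any rule's target class → [w].
/d/ (between /w/ and /o/) fails the environment for rule 2, so it stays [d].
/o/ — between /d/ and /j/, before a voiced consonant — surfaces as [oː] (rule 1).
/j/ (between /o/ and /f/): no rule targets it → [j].
/f/ (between /j/ and /o/) is in the target of rule 3 but the environment (between two vowels) is not met → [f].
Rule 1 applies to /o/ (between /f/ and /w/: before a voiced consonant) → [oː].
/w/ (between /o/ and /ʃ/) is unaffected → [w].
/ʃ/ (between /w/ and /i/) fails the environment for rule 3, so it stays [ʃ].
/i/ (word-final) fails the environment for rule 1, so it stays [i].

[luʃsiːwdoːjfoːwʃi]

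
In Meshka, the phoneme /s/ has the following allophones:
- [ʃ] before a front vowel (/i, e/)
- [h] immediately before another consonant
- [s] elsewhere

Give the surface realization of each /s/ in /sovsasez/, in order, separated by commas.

[s], [s], [ʃ]

Occurrence 1 (position 1): no conditioning environment matches → elsewhere allophone [s].
Occurrence 2 (position 4): no conditioning environment matches → elsewhere allophone [s].
Occurrence 3 (position 6): before a front vowel (/i, e/) → [ʃ].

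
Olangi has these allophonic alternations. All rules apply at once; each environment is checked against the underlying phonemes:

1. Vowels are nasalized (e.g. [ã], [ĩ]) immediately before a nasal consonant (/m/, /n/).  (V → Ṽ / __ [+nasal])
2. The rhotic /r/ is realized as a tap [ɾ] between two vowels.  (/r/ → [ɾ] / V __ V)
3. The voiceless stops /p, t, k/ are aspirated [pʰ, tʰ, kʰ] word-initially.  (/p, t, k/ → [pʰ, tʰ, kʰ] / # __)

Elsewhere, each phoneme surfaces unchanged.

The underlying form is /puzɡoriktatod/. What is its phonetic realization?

/p/ — word-initial, word-initially — surfaces as [pʰ] (rule 3).
/u/ (between /p/ and /z/) is in the target of rule 1 but the environment (before a nasal consonant) is not met → [u].
/z/ — not in any rule's target class → [z].
/ɡ/ — not in any rule's target class → [ɡ].
/o/ (between /ɡ/ and /r/): rule 1 targets it, but not before a nasal consonant → unchanged [o].
/r/ (between /o/ and /i/) occurs between two vowels → [ɾ] by rule 2.
/i/ (between /r/ and /k/) fails the environment for rule 1, so it stays [i].
/k/ (between /i/ and /t/) is in the target of rule 3 but the environment (word-initially) is not met → [k].
/t/ (between /k/ and /a/): rule 3 targets it, but not word-initially → unchanged [t].
/a/ — between /t/ and /t/; rule 1 does not apply here → [a].
/t/ — between /a/ and /o/; rule 3 does not apply here → [t].
/o/ (between /t/ and /d/) fails the environment for rule 1, so it stays [o].
/d/ (word-final): no rule targets it → [d].

[pʰuzɡoɾiktatod]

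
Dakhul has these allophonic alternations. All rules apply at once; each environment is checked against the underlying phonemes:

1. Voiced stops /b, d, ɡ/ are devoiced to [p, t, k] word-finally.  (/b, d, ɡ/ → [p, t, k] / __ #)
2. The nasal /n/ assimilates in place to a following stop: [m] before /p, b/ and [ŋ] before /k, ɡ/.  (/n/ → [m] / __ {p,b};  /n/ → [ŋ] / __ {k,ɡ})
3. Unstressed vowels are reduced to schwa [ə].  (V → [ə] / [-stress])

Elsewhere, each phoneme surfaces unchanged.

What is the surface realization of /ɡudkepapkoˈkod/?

[ɡədkəpəpkəˈkot]

/ɡ/ — word-initial; rule 1 does not apply here → [ɡ].
/u/ (between /ɡ/ and /d/): in an unstressed syllable, so rule 3 applies → [ə].
/d/ (between /u/ and /k/) is in the target of rule 1 but the environment (word-finally) is not met → [d].
/k/ stays [k].
/e/ (between /k/ and /p/) occurs in an unstressed syllable → [ə] by rule 3.
/p/ (between /e/ and /a/): no rule targets it → [p].
/a/ (between /p/ and /p/) occurs in an unstressed syllable → [ə] by rule 3.
/p/ — not in any rule's target class → [p].
/k/ (between /p/ and /o/): no rule targets it → [k].
Rule 3 applies to /o/ (between /k/ and /k/: in an unstressed syllable) → [ə].
/k/ stays [k].
/o/ (between /k/ and /d/): rule 3 targets it, but not in an unstressed syllable → unchanged [o].
/d/ meets the environment for rule 1 (word-finally) → [t].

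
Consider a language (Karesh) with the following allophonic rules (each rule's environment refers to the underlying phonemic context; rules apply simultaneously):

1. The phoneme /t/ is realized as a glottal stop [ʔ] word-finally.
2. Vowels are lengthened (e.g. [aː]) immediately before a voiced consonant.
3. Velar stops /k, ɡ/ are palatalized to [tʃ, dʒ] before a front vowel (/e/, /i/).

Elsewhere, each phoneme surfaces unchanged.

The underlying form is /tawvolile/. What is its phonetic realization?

[taːwvoːliːle]

/t/ — word-initial; rule 1 does not apply here → [t].
/a/ (between /t/ and /w/) occurs before a voiced consonant → [aː] by rule 2.
/w/ (between /a/ and /v/) is unaffected → [w].
/v/ (between /w/ and /o/) is unaffected → [v].
/o/ (between /v/ and /l/) occurs before a voiced consonant → [oː] by rule 2.
/l/ (between /o/ and /i/) is unaffected → [l].
/i/ — between /l/ and /l/, before a voiced consonant — surfaces as [iː] (rule 2).
/l/ (between /i/ and /e/): no rule targets it → [l].
/e/ (word-final) fails the environment for rule 2, so it stays [e].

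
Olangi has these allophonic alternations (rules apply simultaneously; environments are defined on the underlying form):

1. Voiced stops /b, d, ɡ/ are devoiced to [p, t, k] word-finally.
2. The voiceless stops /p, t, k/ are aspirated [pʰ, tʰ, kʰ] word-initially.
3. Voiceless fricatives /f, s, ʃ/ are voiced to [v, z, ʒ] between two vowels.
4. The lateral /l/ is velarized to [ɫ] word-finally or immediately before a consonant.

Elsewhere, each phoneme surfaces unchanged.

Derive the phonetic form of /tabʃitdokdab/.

[tʰabʃitdokdap]

/t/ (word-initial): word-initially, so rule 2 applies → [tʰ].
/a/ — not in any rule's target class → [a].
/b/ (between /a/ and /ʃ/) fails the environment for rule 1, so it stays [b].
/ʃ/ (between /b/ and /i/): rule 3 targets it, but not between two vowels → unchanged [ʃ].
/i/ stays [i].
/t/ (between /i/ and /d/) is in the target of rule 2 but the environment (word-initially) is not met → [t].
/d/ — between /t/ and /o/; rule 1 does not apply here → [d].
/o/ (between /d/ and /k/): no rule targets it → [o].
/k/ (between /o/ and /d/): rule 2 targets it, but not word-initially → unchanged [k].
/d/ (between /k/ and /a/) is in the target of rule 1 but the environment (word-finally) is not met → [d].
/a/ (between /d/ and /b/) is unaffected → [a].
/b/ (word-final): word-finally, so rule 1 applies → [p].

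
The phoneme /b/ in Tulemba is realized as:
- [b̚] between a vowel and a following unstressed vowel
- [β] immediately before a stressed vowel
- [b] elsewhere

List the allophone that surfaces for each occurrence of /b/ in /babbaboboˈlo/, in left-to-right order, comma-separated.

Occurrence 1 (position 1): no conditioning environment matches → elsewhere allophone [b].
Occurrence 2 (position 3): no conditioning environment matches → elsewhere allophone [b].
Occurrence 3 (position 4): no conditioning environment matches → elsewhere allophone [b].
Occurrence 4 (position 6): between a vowel and a following unstressed vowel → [b̚].
Occurrence 5 (position 8): between a vowel and a following unstressed vowel → [b̚].

[b], [b], [b], [b̚], [b̚]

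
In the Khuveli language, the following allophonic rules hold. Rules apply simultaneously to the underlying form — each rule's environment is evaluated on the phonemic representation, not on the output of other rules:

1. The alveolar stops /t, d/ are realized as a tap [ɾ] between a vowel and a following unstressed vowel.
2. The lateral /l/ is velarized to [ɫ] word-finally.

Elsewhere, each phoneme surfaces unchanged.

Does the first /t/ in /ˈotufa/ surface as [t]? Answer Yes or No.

/t/ (between /o/ and /u/): between a vowel and a following unstressed vowel, so rule 1 applies → [ɾ].
The actual realization is [ɾ], not [t].

No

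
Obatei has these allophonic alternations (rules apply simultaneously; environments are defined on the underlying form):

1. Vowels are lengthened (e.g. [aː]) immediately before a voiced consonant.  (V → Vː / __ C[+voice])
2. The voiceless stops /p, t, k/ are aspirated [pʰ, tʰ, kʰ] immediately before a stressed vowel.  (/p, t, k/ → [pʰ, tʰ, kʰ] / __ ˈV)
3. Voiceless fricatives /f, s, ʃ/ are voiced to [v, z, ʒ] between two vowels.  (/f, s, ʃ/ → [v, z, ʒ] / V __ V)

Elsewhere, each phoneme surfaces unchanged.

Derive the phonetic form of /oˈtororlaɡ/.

[oˈtʰoːroːrlaːɡ]

/o/ (word-initial) fails the environment for rule 1, so it stays [o].
Rule 2 applies to /t/ (between /o/ and /o/: immediately before a stressed vowel) → [tʰ].
/o/ (between /t/ and /r/): before a voiced consonant, so rule 1 applies → [oː].
/r/ (between /o/ and /o/) is unaffected → [r].
/o/ (between /r/ and /r/): before a voiced consonant, so rule 1 applies → [oː].
/r/ (between /o/ and /l/) is unaffected → [r].
/l/ (between /r/ and /a/): no rule targets it → [l].
/a/ meets the environment for rule 1 (before a voiced consonant) → [aː].
/ɡ/ stays [ɡ].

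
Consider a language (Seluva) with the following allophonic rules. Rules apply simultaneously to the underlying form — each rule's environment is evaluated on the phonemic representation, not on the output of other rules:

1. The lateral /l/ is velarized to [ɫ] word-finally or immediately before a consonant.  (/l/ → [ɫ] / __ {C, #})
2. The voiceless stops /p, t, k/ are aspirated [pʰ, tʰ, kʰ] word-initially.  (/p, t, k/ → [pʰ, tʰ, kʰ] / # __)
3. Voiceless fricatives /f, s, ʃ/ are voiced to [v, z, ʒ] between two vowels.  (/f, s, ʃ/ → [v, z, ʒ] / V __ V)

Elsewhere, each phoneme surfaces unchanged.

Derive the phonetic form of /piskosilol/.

/p/ — word-initial, word-initially — surfaces as [pʰ] (rule 2).
/i/ — not in any rule's target class → [i].
/s/ — between /i/ and /k/; rule 3 does not apply here → [s].
/k/ — between /s/ and /o/; rule 2 does not apply here → [k].
/o/ (between /k/ and /s/) is unaffected → [o].
Rule 3 applies to /s/ (between /o/ and /i/: between two vowels) → [z].
/i/ stays [i].
/l/ (between /i/ and /o/): rule 1 targets it, but not word-finally or immediately before a consonant → unchanged [l].
/o/ stays [o].
/l/ meets the environment for rule 1 (word-finally or immediately before a consonant) → [ɫ].

[pʰiskoziloɫ]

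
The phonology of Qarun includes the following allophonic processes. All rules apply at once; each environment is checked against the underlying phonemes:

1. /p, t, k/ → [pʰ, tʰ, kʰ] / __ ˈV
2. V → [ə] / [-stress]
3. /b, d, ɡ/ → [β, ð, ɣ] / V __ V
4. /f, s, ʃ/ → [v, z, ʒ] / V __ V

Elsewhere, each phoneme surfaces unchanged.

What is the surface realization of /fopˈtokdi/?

/f/ (word-initial) is in the target of rule 4 but the environment (between two vowels) is not met → [f].
/o/ (between /f/ and /p/) occurs in an unstressed syllable → [ə] by rule 2.
/p/ (between /o/ and /t/): rule 1 targets it, but not immediately before a stressed vowel → unchanged [p].
/t/ (between /p/ and /o/): immediately before a stressed vowel, so rule 1 applies → [tʰ].
/o/ (between /t/ and /k/) is in the target of rule 2 but the environment (in an unstressed syllable) is not met → [o].
/k/ (between /o/ and /d/) is in the target of rule 1 but the environment (immediately before a stressed vowel) is not met → [k].
/d/ (between /k/ and /i/) is in the target of rule 3 but the environment (between two vowels) is not met → [d].
Rule 2 applies to /i/ (word-final: in an unstressed syllable) → [ə].

[fəpˈtʰokdə]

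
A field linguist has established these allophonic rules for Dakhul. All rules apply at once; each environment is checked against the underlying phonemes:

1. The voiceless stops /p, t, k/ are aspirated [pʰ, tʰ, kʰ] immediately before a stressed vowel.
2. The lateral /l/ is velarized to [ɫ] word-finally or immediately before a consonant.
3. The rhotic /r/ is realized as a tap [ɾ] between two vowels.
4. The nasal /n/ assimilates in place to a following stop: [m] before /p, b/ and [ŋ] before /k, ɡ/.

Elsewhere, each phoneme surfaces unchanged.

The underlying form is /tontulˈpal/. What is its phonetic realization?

/t/ — word-initial; rule 1 does not apply here → [t].
/n/ (between /o/ and /t/): rule 4 targets it, but not before a labial or velar stop → unchanged [n].
/t/ (between /n/ and /u/) fails the environment for rule 1, so it stays [t].
/l/ — between /u/ and /p/, word-finally or immediately before a consonant — surfaces as [ɫ] (rule 2).
/p/ (between /l/ and /a/): immediately before a stressed vowel, so rule 1 applies → [pʰ].
Rule 2 applies to /l/ (word-final: word-finally or immediately before a consonant) → [ɫ].

[tontuɫˈpʰaɫ]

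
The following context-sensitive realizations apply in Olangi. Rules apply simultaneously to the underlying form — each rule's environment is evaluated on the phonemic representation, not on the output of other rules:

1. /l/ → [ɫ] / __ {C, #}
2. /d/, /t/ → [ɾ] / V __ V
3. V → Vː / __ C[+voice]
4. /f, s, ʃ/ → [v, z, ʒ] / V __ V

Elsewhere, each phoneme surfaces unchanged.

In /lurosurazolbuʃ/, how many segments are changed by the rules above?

Segments that undergo a rule: /u/ → [uː] (rule 3); /s/ → [z] (rule 4); /u/ → [uː] (rule 3); /a/ → [aː] (rule 3); /o/ → [oː] (rule 3); /l/ → [ɫ] (rule 1).
All other segments surface unchanged.

6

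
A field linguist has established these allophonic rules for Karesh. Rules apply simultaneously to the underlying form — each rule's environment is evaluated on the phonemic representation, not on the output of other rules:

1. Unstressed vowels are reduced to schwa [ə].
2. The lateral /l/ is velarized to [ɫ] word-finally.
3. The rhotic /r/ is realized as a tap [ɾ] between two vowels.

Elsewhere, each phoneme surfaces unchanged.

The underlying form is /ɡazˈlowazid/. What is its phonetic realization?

[ɡəzˈlowəzəd]

/ɡ/ stays [ɡ].
/a/ (between /ɡ/ and /z/): in an unstressed syllable, so rule 1 applies → [ə].
/z/ — not in any rule's target class → [z].
/l/ — between /z/ and /o/; rule 2 does not apply here → [l].
/o/ (between /l/ and /w/): rule 1 targets it, but not in an unstressed syllable → unchanged [o].
/w/ (between /o/ and /a/): no rule targets it → [w].
/a/ (between /w/ and /z/) occurs in an unstressed syllable → [ə] by rule 1.
/z/ (between /a/ and /i/) is unaffected → [z].
/i/ — between /z/ and /d/, in an unstressed syllable — surfaces as [ə] (rule 1).
/d/ (word-final) is unaffected → [d].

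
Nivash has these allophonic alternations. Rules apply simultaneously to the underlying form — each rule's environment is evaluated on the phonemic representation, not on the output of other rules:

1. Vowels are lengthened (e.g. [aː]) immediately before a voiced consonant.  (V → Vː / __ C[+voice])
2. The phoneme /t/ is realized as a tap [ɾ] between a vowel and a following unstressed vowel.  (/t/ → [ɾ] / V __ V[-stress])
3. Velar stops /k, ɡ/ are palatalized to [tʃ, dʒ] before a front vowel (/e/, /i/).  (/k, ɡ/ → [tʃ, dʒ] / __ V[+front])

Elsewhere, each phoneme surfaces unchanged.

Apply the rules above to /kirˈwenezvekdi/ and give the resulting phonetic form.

/k/ — word-initial, before a front vowel — surfaces as [tʃ] (rule 3).
/i/ (between /k/ and /r/) occurs before a voiced consonant → [iː] by rule 1.
/r/ (between /i/ and /w/): no rule targets it → [r].
/w/ (between /r/ and /e/) is unaffected → [w].
/e/ (between /w/ and /n/): before a voiced consonant, so rule 1 applies → [eː].
/n/ — not in any rule's target class → [n].
Rule 1 applies to /e/ (between /n/ and /z/: before a voiced consonant) → [eː].
/z/ stays [z].
/v/ — not in any rule's target class → [v].
/e/ (between /v/ and /k/) fails the environment for rule 1, so it stays [e].
/k/ (between /e/ and /d/) fails the environment for rule 3, so it stays [k].
/d/ (between /k/ and /i/) is unaffected → [d].
/i/ (word-final): rule 1 targets it, but not before a voiced consonant → unchanged [i].

[tʃiːrˈweːneːzvekdi]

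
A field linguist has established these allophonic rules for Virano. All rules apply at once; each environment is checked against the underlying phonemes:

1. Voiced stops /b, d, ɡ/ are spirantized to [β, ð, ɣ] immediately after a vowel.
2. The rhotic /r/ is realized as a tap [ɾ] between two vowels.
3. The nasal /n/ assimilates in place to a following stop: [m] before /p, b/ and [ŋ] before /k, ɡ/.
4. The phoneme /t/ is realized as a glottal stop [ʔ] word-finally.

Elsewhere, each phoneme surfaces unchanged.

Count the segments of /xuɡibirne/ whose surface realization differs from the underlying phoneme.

2

Segments that undergo a rule: /ɡ/ → [ɣ] (rule 1); /b/ → [β] (rule 1).
All other segments surface unchanged.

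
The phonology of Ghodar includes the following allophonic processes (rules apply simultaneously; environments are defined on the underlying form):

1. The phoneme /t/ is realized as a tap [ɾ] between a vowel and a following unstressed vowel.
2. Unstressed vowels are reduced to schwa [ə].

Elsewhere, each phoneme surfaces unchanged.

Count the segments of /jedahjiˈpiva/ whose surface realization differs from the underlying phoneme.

4

Segments that undergo a rule: /e/ → [ə] (rule 2); /a/ → [ə] (rule 2); /i/ → [ə] (rule 2); /a/ → [ə] (rule 2).
All other segments surface unchanged.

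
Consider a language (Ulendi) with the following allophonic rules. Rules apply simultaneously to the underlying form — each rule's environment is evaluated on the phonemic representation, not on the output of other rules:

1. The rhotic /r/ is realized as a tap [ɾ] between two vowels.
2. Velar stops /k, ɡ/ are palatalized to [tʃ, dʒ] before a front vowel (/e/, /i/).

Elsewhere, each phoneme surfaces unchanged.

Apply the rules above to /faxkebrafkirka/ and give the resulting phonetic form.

/f/ (word-initial): no rule targets it → [f].
/a/ — not in any rule's target class → [a].
/x/ — not in any rule's target class → [x].
/k/ — between /x/ and /e/, before a front vowel — surfaces as [tʃ] (rule 2).
/e/ (between /k/ and /b/) is unaffected → [e].
/b/ (between /e/ and /r/) is unaffected → [b].
/r/ (between /b/ and /a/) fails the environment for rule 1, so it stays [r].
/a/ (between /r/ and /f/): no rule targets it → [a].
/f/ (between /a/ and /k/) is unaffected → [f].
/k/ meets the environment for rule 2 (before a front vowel) → [tʃ].
/i/ — not in any rule's target class → [i].
/r/ — between /i/ and /k/; rule 1 does not apply here → [r].
/k/ (between /r/ and /a/) fails the environment for rule 2, so it stays [k].
/a/ — not in any rule's target class → [a].

[faxtʃebraftʃirka]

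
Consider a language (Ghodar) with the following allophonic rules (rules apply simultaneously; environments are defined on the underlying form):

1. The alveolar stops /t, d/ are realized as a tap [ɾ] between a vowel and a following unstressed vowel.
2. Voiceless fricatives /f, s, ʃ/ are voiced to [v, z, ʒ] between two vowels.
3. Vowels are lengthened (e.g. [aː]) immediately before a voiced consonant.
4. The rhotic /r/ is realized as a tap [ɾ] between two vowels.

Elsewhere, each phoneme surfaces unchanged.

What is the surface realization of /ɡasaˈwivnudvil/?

[ɡazaːˈwiːvnuːdviːl]

/ɡ/ (word-initial) is unaffected → [ɡ].
/a/ (between /ɡ/ and /s/) fails the environment for rule 3, so it stays [a].
/s/ (between /a/ and /a/): between two vowels, so rule 2 applies → [z].
/a/ meets the environment for rule 3 (before a voiced consonant) → [aː].
/w/ (between /a/ and /i/) is unaffected → [w].
/i/ (between /w/ and /v/) occurs before a voiced consonant → [iː] by rule 3.
/v/ — not in any rule's target class → [v].
/n/ (between /v/ and /u/) is unaffected → [n].
/u/ — between /n/ and /d/, before a voiced consonant — surfaces as [uː] (rule 3).
/d/ — between /u/ and /v/; rule 1 does not apply here → [d].
/v/ (between /d/ and /i/): no rule targets it → [v].
/i/ meets the environment for rule 3 (before a voiced consonant) → [iː].
/l/ stays [l].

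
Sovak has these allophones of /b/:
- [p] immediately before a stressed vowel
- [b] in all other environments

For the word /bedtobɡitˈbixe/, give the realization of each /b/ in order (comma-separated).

Occurrence 1 (position 1): no conditioning environment matches → elsewhere allophone [b].
Occurrence 2 (position 6): no conditioning environment matches → elsewhere allophone [b].
Occurrence 3 (position 10): immediately before a stressed vowel → [p].

[b], [b], [p]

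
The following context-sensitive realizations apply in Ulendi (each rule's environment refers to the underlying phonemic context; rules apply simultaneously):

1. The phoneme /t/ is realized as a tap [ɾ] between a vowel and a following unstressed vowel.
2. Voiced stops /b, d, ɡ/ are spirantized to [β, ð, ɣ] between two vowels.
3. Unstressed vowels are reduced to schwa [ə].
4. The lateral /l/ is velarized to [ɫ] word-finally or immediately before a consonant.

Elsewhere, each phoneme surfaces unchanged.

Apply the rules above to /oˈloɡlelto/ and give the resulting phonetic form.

[əˈloɡləɫtə]

Rule 3 applies to /o/ (word-initial: in an unstressed syllable) → [ə].
/l/ (between /o/ and /o/) is in the target of rule 4 but the environment (word-finally or immediately before a consonant) is not met → [l].
/o/ (between /l/ and /ɡ/) is in the target of rule 3 but the environment (in an unstressed syllable) is not met → [o].
/ɡ/ (between /o/ and /l/): rule 2 targets it, but not between two vowels → unchanged [ɡ].
/l/ (between /ɡ/ and /e/) is in the target of rule 4 but the environment (word-finally or immediately before a consonant) is not met → [l].
Rule 3 applies to /e/ (between /l/ and /l/: in an unstressed syllable) → [ə].
/l/ (between /e/ and /t/): word-finally or immediately before a consonant, so rule 4 applies → [ɫ].
/t/ — between /l/ and /o/; rule 1 does not apply here → [t].
/o/ meets the environment for rule 3 (in an unstressed syllable) → [ə].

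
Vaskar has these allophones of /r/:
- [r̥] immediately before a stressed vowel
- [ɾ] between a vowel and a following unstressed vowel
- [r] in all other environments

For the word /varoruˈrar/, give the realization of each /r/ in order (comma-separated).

Occurrence 1 (position 3): between a vowel and a following unstressed vowel → [ɾ].
Occurrence 2 (position 5): between a vowel and a following unstressed vowel → [ɾ].
Occurrence 3 (position 7): immediately before a stressed vowel → [r̥].
Occurrence 4 (position 9): no conditioning environment matches → elsewhere allophone [r].

[ɾ], [ɾ], [r̥], [r]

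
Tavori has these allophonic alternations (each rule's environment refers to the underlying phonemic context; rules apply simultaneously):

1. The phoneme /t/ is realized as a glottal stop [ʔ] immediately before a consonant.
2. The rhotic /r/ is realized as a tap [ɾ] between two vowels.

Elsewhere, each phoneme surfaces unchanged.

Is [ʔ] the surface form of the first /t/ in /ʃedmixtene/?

No

/t/ — between /x/ and /e/; rule 1 does not apply here → [t].
The actual realization is [t], not [ʔ].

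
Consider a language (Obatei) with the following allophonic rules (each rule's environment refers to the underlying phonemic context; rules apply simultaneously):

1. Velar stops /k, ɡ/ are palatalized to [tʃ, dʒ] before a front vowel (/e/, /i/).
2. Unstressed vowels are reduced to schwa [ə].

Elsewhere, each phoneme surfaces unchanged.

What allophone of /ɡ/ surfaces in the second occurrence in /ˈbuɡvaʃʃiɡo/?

/ɡ/ (between /i/ and /o/) is in the target of rule 1 but the environment (before a front vowel) is not met → [ɡ].

[ɡ]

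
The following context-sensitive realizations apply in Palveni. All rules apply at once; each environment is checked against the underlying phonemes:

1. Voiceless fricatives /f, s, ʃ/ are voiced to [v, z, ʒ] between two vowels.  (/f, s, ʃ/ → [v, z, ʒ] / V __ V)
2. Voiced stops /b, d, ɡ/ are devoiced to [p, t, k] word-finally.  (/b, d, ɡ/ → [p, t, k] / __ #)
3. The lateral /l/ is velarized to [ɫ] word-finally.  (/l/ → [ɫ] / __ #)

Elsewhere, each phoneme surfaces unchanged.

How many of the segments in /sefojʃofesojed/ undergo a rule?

4

Segments that undergo a rule: /f/ → [v] (rule 1); /f/ → [v] (rule 1); /s/ → [z] (rule 1); /d/ → [t] (rule 2).
All other segments surface unchanged.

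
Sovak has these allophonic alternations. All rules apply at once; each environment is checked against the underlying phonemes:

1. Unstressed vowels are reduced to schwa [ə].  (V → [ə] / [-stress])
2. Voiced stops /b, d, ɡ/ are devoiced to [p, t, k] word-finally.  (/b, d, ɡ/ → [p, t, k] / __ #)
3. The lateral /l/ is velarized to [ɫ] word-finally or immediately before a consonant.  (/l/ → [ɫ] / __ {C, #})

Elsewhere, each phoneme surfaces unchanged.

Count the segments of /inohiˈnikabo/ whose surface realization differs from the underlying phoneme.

Segments that undergo a rule: /i/ → [ə] (rule 1); /o/ → [ə] (rule 1); /i/ → [ə] (rule 1); /a/ → [ə] (rule 1); /o/ → [ə] (rule 1).
All other segments surface unchanged.

5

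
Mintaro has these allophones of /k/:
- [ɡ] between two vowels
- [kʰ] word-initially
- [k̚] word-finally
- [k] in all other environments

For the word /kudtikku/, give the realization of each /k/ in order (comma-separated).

Occurrence 1 (position 1): word-initially → [kʰ].
Occurrence 2 (position 6): no conditioning environment matches → elsewhere allophone [k].
Occurrence 3 (position 7): no conditioning environment matches → elsewhere allophone [k].

[kʰ], [k], [k]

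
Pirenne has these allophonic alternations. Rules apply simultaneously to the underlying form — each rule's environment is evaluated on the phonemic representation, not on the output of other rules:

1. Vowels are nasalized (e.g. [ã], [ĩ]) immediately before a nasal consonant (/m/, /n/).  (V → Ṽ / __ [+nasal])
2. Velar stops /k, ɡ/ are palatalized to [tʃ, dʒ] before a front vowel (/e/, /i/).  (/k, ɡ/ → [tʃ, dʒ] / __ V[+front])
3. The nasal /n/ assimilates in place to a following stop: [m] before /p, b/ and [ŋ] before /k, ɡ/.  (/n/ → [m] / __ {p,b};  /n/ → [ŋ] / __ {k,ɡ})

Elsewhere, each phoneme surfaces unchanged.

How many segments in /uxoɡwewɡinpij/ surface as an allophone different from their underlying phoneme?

Segments that undergo a rule: /ɡ/ → [dʒ] (rule 2); /i/ → [ĩ] (rule 1); /n/ → [m] (rule 3).
All other segments surface unchanged.

3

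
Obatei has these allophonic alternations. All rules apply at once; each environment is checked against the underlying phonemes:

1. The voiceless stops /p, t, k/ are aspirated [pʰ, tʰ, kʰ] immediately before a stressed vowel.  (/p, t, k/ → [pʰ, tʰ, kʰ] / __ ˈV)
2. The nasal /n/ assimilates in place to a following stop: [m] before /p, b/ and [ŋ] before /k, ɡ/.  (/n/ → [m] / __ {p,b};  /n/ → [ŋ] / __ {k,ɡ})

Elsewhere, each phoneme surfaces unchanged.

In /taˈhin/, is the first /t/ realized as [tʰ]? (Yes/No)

/t/ (word-initial): rule 1 targets it, but not immediately before a stressed vowel → unchanged [t].
The actual realization is [t], not [tʰ].

No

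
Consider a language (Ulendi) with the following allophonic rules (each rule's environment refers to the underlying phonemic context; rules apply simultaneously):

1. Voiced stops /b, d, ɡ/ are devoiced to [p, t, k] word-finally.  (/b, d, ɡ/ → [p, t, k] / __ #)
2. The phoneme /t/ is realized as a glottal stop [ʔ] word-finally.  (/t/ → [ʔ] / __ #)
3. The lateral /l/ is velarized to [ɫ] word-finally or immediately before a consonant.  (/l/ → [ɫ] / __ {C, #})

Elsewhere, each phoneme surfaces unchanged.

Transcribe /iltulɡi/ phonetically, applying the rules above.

[iɫtuɫɡi]

/i/ (word-initial): no rule targets it → [i].
/l/ — between /i/ and /t/, word-finally or immediately before a consonant — surfaces as [ɫ] (rule 3).
/t/ — between /l/ and /u/; rule 2 does not apply here → [t].
/u/ (between /t/ and /l/): no rule targets it → [u].
/l/ meets the environment for rule 3 (word-finally or immediately before a consonant) → [ɫ].
/ɡ/ (between /l/ and /i/): rule 1 targets it, but not word-finally → unchanged [ɡ].
/i/ stays [i].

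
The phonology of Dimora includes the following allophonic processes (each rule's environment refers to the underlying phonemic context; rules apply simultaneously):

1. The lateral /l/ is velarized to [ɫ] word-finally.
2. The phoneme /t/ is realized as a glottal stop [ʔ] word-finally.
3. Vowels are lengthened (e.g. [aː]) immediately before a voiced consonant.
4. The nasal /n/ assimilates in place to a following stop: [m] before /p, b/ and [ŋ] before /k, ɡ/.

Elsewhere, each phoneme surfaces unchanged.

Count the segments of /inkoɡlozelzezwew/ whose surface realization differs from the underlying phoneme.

Segments that undergo a rule: /i/ → [iː] (rule 3); /n/ → [ŋ] (rule 4); /o/ → [oː] (rule 3); /o/ → [oː] (rule 3); /e/ → [eː] (rule 3); /e/ → [eː] (rule 3); /e/ → [eː] (rule 3).
All other segments surface unchanged.

7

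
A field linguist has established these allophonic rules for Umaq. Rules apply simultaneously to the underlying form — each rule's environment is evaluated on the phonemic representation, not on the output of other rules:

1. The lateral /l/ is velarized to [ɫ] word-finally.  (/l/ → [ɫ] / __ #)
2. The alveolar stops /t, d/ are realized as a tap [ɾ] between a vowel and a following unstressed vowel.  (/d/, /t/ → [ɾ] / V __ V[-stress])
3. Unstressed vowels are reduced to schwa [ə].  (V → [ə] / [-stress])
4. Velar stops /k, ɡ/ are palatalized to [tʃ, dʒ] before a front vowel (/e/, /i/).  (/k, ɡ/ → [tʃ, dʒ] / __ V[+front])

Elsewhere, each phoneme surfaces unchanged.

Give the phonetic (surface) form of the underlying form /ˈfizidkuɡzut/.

/f/ — not in any rule's target class → [f].
/i/ (between /f/ and /z/): rule 3 targets it, but not in an unstressed syllable → unchanged [i].
/z/ (between /i/ and /i/): no rule targets it → [z].
/i/ meets the environment for rule 3 (in an unstressed syllable) → [ə].
/d/ (between /i/ and /k/): rule 2 targets it, but not between a vowel and a following unstressed vowel → unchanged [d].
/k/ — between /d/ and /u/; rule 4 does not apply here → [k].
/u/ meets the environment for rule 3 (in an unstressed syllable) → [ə].
/ɡ/ — between /u/ and /z/; rule 4 does not apply here → [ɡ].
/z/ (between /ɡ/ and /u/) is unaffected → [z].
/u/ meets the environment for rule 3 (in an unstressed syllable) → [ə].
/t/ (word-final) is in the target of rule 2 but the environment (between a vowel and a following unstressed vowel) is not met → [t].

[ˈfizədkəɡzət]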